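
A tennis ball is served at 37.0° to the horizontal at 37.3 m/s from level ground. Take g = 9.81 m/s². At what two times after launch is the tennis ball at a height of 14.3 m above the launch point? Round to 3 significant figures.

0.765 s and 3.81 s

v_y0 = 37.3 sin 37.0° = 22.45 m/s.
Set y = v_y0 t − ½ g t² = 14.3: 4.905 t² − 22.45 t + 14.3 = 0.
t = [22.45 ± √(504.0 − 280.6)] / 9.81 = (22.45 ± 14.95) / 9.81, giving t = 0.765 s or t = 3.81 s.
So the tennis ball is at 14.3 m at t = 0.765 s (rising) and t = 3.81 s (falling).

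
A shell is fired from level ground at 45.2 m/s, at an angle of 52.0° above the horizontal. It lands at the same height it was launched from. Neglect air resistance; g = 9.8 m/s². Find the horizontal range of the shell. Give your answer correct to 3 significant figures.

202 m

Components: v_x = 45.2 cos 52.0° = 27.83 m/s, v_y = 45.2 sin 52.0° = 35.62 m/s.
Time of flight (same landing height): t = 2 v_y / g = 2 × 35.62 / 9.8 = 7.269 s.
Range: R = v_x · t = 27.83 × 7.269 = 202 m.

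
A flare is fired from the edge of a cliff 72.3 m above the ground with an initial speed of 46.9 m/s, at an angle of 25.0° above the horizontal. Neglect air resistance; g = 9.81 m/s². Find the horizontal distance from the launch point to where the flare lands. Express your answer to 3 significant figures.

270 m

Components: v_x = 46.9 cos 25.0° = 42.51 m/s, v_y = 46.9 sin 25.0° = 19.82 m/s.
Vertical: 0 = 72.3 + 19.82 t − ½(9.81) t² ⇒ 4.905 t² − 19.82 t − 72.3 = 0.
t = [19.82 + √(392.8 + 1419)] / 9.810 = 6.359 s.
Horizontal: R = v_x · t = 42.51 × 6.359 = 270 m.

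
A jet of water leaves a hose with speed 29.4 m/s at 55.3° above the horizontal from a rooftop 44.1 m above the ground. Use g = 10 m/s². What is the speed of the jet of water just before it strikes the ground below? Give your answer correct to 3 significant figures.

v_x = 29.4 cos 55.3° = 16.74 m/s is unchanged throughout.
For the vertical component, v_y² = v_y0² + 2 g h = (24.17)² + 2×10×44.1 = 1466, so |v_y| = 38.29 m/s.
Impact speed = √(v_x² + v_y²) = √(280.2 + 1466) = 41.8 m/s.

41.8 m/s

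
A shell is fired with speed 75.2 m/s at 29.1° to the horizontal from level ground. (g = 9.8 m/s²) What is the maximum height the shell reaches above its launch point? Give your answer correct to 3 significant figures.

Vertical component of launch velocity: v_y = 75.2 sin 29.1° = 36.57 m/s.
At the highest point the vertical velocity is zero, so v_y² = 2 g h_max.
h_max = (36.57)² / (2 × 9.8) = 1337 / 19.60 = 68.2 m.

68.2 m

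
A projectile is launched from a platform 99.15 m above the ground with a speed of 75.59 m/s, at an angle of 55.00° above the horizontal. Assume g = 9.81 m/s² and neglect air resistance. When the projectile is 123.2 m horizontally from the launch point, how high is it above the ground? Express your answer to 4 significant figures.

235.5 m

v_x = 75.59 cos 55.00° = 43.357 m/s, v_y0 = 75.59 sin 55.00° = 61.920 m/s.
Time to reach x = 123.2 m: t = x / v_x = 123.2 / 43.357 = 2.8415 s.
y = 99.15 + v_y0 t − ½ g t² = 99.15 + 61.920×2.8415 − 4.905×2.8415² = 235.5 m.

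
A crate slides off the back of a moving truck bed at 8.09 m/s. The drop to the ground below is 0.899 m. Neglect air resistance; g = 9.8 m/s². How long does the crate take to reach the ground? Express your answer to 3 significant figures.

The horizontal speed doesn't affect the fall. With v_y0 = 0, h = ½ g t².
t = √(2 × 0.899 / 9.8) = √0.1835 = 0.428 s.

0.428 s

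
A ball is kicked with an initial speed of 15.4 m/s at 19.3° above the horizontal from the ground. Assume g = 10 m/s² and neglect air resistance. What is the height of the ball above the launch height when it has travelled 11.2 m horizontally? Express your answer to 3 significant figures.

0.953 m

v_x = 15.4 cos 19.3° = 14.53 m/s, v_y0 = 15.4 sin 19.3° = 5.090 m/s.
Time to reach x = 11.2 m: t = x / v_x = 11.2 / 14.53 = 0.7708 s.
y = v_y0 t − ½ g t² = 5.090×0.7708 − 5.000×0.7708² = 0.953 m.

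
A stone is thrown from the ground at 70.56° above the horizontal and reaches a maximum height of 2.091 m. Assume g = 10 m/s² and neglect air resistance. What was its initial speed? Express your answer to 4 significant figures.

6.858 m/s

At maximum height v_y = 0, so (v₀ sin θ)² = 2 g H.
v₀ sin 70.56° = √(2 × 10 × 2.091) = 6.4668 m/s.
v₀ = 6.4668 / sin 70.56° = 6.4668 / 0.9430 = 6.858 m/s.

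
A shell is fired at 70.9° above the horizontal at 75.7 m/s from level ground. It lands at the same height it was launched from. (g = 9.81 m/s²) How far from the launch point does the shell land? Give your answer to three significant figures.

For level ground, R = v₀² sin(2θ) / g.
sin(2 × 70.9°) = sin 141.8° = 0.6184.
R = (75.7)² × 0.6184 / 9.81 = 361 m.

361 m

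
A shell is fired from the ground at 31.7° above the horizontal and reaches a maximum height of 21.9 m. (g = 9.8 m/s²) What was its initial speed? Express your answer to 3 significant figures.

39.4 m/s

At maximum height v_y = 0, so (v₀ sin θ)² = 2 g H.
v₀ sin 31.7° = √(2 × 9.8 × 21.9) = 20.72 m/s.
v₀ = 20.72 / sin 31.7° = 20.72 / 0.5255 = 39.4 m/s.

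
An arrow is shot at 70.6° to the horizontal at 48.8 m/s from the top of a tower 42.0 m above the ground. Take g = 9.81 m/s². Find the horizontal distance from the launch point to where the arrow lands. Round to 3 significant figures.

166 m

Components: v_x = 48.8 cos 70.6° = 16.21 m/s, v_y = 48.8 sin 70.6° = 46.03 m/s.
Vertical: 0 = 42.0 + 46.03 t − ½(9.81) t² ⇒ 4.905 t² − 46.03 t − 42.0 = 0.
t = [46.03 + √(2119 + 824.0)] / 9.810 = 10.22 s.
Horizontal: R = v_x · t = 16.21 × 10.22 = 166 m.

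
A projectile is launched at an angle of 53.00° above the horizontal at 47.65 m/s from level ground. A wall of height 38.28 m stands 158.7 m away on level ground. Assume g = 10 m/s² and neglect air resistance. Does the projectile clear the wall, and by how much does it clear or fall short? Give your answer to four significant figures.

v_x = 47.65 cos 53.00° = 28.676 m/s; v_y0 = 47.65 sin 53.00° = 38.055 m/s.
Time to reach the wall: t = 158.7 / 28.676 = 5.5342 s.
Height at that point: y = 38.055×5.5342 − 5.000×5.5342² = 57.467 m.
That is 57.467 − 38.28 = 19.19 m above the top of the wall, so the projectile clears it.

Yes — it clears the wall by 19.19 m.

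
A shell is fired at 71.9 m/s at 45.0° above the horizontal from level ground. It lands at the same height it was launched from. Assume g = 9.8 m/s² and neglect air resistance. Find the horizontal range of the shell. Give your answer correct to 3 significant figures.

For level ground, R = v₀² sin(2θ) / g.
sin(2 × 45.0°) = sin 90.00° = 1.000.
R = (71.9)² × 1.000 / 9.8 = 528 m.

528 m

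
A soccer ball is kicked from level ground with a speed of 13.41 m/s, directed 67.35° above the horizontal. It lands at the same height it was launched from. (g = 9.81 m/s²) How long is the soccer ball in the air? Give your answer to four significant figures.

Vertical component: v_y = 13.41 sin 67.35° = 12.376 m/s.
For a projectile landing at launch height, time of flight is t = 2 v_y / g = 2 × 12.376 / 9.81 = 2.523 s.

2.523 s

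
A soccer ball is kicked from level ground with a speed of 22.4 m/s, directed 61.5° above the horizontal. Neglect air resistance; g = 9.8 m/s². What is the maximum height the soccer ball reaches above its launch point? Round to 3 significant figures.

19.8 m

Vertical component of launch velocity: v_y = 22.4 sin 61.5° = 19.69 m/s.
At the highest point the vertical velocity is zero, so v_y² = 2 g h_max.
h_max = (19.69)² / (2 × 9.8) = 387.7 / 19.60 = 19.8 m.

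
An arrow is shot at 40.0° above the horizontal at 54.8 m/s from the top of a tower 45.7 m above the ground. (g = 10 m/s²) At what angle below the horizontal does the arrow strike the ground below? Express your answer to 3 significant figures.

v_x = 54.8 cos 40.0° = 41.98 m/s.
At impact |v_y| = √(v_y0² + 2 g h) = √(35.22² + 2×10×45.7) = 46.42 m/s.
Angle below horizontal = arctan(|v_y| / v_x) = arctan(46.42 / 41.98) = 47.9°.

47.9°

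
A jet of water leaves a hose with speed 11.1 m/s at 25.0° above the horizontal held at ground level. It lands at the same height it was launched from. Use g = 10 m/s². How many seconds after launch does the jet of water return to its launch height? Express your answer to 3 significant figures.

0.938 s

Vertical component: v_y = 11.1 sin 25.0° = 4.691 m/s.
For a projectile landing at launch height, time of flight is t = 2 v_y / g = 2 × 4.691 / 10 = 0.938 s.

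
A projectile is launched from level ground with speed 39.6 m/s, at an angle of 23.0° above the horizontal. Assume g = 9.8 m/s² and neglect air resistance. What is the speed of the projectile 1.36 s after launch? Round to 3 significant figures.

36.5 m/s

v_x = 39.6 cos 23.0° = 36.45 m/s (constant).
v_y(t) = 39.6 sin 23.0° − g t = 15.47 − 9.8 × 1.36 = 2.142 m/s.
Speed = √(v_x² + v_y²) = √(1329 + 4.588) = 36.5 m/s.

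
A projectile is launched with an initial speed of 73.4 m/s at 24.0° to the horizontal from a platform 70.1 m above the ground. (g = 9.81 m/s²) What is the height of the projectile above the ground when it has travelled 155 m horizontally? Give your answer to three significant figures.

113 m

v_x = 73.4 cos 24.0° = 67.05 m/s, v_y0 = 73.4 sin 24.0° = 29.85 m/s.
Time to reach x = 155 m: t = x / v_x = 155 / 67.05 = 2.312 s.
y = 70.1 + v_y0 t − ½ g t² = 70.1 + 29.85×2.312 − 4.905×2.312² = 113 m.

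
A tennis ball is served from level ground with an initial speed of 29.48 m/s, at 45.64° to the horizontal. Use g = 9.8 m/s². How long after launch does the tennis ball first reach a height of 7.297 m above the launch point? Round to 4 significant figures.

v_y0 = 29.48 sin 45.64° = 21.077 m/s.
Set y = v_y0 t − ½ g t² = 7.297: 4.900 t² − 21.077 t + 7.297 = 0.
t = [21.077 ± √(444.24 − 143.02)] / 9.8 = (21.077 ± 17.356) / 9.8, giving t = 0.3797 s or t = 3.922 s.
The tennis ball is on the way up at the first time, so t = 0.3797 s.

0.3797 s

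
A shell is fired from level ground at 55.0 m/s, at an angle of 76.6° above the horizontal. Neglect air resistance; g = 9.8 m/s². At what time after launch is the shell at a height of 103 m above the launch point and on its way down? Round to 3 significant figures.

8.42 s

v_y0 = 55.0 sin 76.6° = 53.50 m/s.
Set y = v_y0 t − ½ g t² = 103: 4.900 t² − 53.50 t + 103 = 0.
t = [53.50 ± √(2862 − 2019)] / 9.8 = (53.50 ± 29.03) / 9.8, giving t = 2.50 s or t = 8.42 s.
On the way down corresponds to the larger root: t = 8.42 s.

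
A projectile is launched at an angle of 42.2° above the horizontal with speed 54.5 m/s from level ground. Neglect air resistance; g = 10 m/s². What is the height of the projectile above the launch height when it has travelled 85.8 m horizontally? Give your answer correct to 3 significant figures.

55.2 m

v_x = 54.5 cos 42.2° = 40.37 m/s, v_y0 = 54.5 sin 42.2° = 36.61 m/s.
Time to reach x = 85.8 m: t = x / v_x = 85.8 / 40.37 = 2.125 s.
y = v_y0 t − ½ g t² = 36.61×2.125 − 5.000×2.125² = 55.2 m.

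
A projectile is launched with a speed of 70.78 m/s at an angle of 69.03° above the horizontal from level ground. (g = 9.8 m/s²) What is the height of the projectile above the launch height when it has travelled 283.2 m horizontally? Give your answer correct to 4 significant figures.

v_x = 70.78 cos 69.03° = 25.331 m/s, v_y0 = 70.78 sin 69.03° = 66.092 m/s.
Time to reach x = 283.2 m: t = x / v_x = 283.2 / 25.331 = 11.180 s.
y = v_y0 t − ½ g t² = 66.092×11.180 − 4.900×11.180² = 126.4 m.

126.4 m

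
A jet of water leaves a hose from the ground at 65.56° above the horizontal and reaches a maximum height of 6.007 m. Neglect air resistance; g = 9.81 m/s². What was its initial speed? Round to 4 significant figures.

At maximum height v_y = 0, so (v₀ sin θ)² = 2 g H.
v₀ sin 65.56° = √(2 × 9.81 × 6.007) = 10.856 m/s.
v₀ = 10.856 / sin 65.56° = 10.856 / 0.9104 = 11.92 m/s.

11.92 m/s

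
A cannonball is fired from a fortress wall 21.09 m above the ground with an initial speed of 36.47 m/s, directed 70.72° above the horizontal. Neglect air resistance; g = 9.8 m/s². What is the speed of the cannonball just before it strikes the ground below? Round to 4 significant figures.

41.75 m/s

v_x = 36.47 cos 70.72° = 12.042 m/s is unchanged throughout.
For the vertical component, v_y² = v_y0² + 2 g h = (34.425)² + 2×9.8×21.09 = 1598.4, so |v_y| = 39.980 m/s.
Impact speed = √(v_x² + v_y²) = √(145.01 + 1598.4) = 41.75 m/s.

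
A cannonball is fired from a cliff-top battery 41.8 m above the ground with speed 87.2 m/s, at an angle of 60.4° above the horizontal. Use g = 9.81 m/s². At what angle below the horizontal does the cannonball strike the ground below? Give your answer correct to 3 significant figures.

62.0°

v_x = 87.2 cos 60.4° = 43.07 m/s.
At impact |v_y| = √(v_y0² + 2 g h) = √(75.82² + 2×9.81×41.8) = 81.05 m/s.
Angle below horizontal = arctan(|v_y| / v_x) = arctan(81.05 / 43.07) = 62.0°.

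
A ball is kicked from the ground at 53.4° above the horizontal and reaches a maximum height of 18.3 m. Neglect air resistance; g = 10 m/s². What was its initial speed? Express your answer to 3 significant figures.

At maximum height v_y = 0, so (v₀ sin θ)² = 2 g H.
v₀ sin 53.4° = √(2 × 10 × 18.3) = 19.13 m/s.
v₀ = 19.13 / sin 53.4° = 19.13 / 0.8028 = 23.8 m/s.

23.8 m/s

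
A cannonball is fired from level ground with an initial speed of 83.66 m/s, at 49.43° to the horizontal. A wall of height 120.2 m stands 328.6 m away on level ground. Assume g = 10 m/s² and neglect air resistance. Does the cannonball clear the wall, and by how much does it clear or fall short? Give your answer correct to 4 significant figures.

v_x = 83.66 cos 49.43° = 54.411 m/s; v_y0 = 83.66 sin 49.43° = 63.549 m/s.
Time to reach the wall: t = 328.6 / 54.411 = 6.0392 s.
Height at that point: y = 63.549×6.0392 − 5.000×6.0392² = 201.43 m.
That is 201.43 − 120.2 = 81.23 m above the top of the wall, so the cannonball clears it.

Yes — it clears the wall by 81.23 m.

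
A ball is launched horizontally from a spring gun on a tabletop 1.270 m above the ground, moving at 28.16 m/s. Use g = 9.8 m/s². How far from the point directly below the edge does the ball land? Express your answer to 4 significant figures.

14.34 m

Initial vertical velocity is zero, so the fall time comes from h = ½ g t²: t = √(2 × 1.270 / 9.8) = 0.50910 s.
Horizontal motion is uniform at 28.16 m/s, so x = 28.16 × 0.50910 = 14.34 m.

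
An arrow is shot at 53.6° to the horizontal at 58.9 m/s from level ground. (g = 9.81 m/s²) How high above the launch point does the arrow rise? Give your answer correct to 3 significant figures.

Vertical component of launch velocity: v_y = 58.9 sin 53.6° = 47.41 m/s.
At the highest point the vertical velocity is zero, so v_y² = 2 g h_max.
h_max = (47.41)² / (2 × 9.81) = 2248 / 19.62 = 115 m.

115 m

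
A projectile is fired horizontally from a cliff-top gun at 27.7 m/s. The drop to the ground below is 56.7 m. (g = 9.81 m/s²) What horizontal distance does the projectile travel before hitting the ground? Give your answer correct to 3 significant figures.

94.2 m

Initial vertical velocity is zero, so the fall time comes from h = ½ g t²: t = √(2 × 56.7 / 9.81) = 3.400 s.
Horizontal motion is uniform at 27.7 m/s, so x = 27.7 × 3.400 = 94.2 m.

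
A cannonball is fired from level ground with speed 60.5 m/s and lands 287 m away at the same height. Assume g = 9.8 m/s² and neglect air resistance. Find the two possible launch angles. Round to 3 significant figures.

Level-ground range: R = v₀² sin(2θ)/g ⇒ sin 2θ = R g / v₀² = 287×9.8/60.5² = 0.7684.
2θ = arcsin(0.7684) = 50.21° or 180° − 50.21° = 129.79°.
So θ = 25.1° or θ = 64.9°.

25.1° and 64.9°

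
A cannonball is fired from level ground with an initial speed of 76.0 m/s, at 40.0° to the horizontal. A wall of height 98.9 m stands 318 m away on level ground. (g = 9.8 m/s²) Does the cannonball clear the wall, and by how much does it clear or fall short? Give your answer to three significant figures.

Yes — it clears the wall by 21.7 m.

v_x = 76.0 cos 40.0° = 58.22 m/s; v_y0 = 76.0 sin 40.0° = 48.85 m/s.
Time to reach the wall: t = 318 / 58.22 = 5.462 s.
Height at that point: y = 48.85×5.462 − 4.900×5.462² = 120.6 m.
That is 120.6 − 98.9 = 21.7 m above the top of the wall, so the cannonball clears it.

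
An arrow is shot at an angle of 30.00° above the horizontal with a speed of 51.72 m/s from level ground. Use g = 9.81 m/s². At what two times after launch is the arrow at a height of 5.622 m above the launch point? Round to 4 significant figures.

0.2272 s and 5.045 s

v_y0 = 51.72 sin 30.00° = 25.860 m/s.
Set y = v_y0 t − ½ g t² = 5.622: 4.905 t² − 25.860 t + 5.622 = 0.
t = [25.860 ± √(668.74 − 110.30)] / 9.81 = (25.860 ± 23.631) / 9.81, giving t = 0.2272 s or t = 5.045 s.
So the arrow is at 5.622 m at t = 0.2272 s (rising) and t = 5.045 s (falling).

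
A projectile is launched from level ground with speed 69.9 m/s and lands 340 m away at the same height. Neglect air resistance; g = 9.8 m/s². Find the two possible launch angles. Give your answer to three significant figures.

21.5° and 68.5°

Level-ground range: R = v₀² sin(2θ)/g ⇒ sin 2θ = R g / v₀² = 340×9.8/69.9² = 0.6819.
2θ = arcsin(0.6819) = 42.99° or 180° − 42.99° = 137.01°.
So θ = 21.5° or θ = 68.5°.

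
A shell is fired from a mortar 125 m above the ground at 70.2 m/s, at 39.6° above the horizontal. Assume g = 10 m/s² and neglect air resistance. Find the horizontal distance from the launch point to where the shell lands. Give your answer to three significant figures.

Components: v_x = 70.2 cos 39.6° = 54.09 m/s, v_y = 70.2 sin 39.6° = 44.75 m/s.
Vertical: 0 = 125 + 44.75 t − ½(10) t² ⇒ 5.000 t² − 44.75 t − 125 = 0.
t = [44.75 + √(2003 + 2500)] / 10.00 = 11.19 s.
Horizontal: R = v_x · t = 54.09 × 11.19 = 605 m.

605 m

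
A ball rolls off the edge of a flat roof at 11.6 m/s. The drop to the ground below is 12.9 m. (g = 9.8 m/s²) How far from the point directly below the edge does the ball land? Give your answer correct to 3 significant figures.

Initial vertical velocity is zero, so the fall time comes from h = ½ g t²: t = √(2 × 12.9 / 9.8) = 1.623 s.
Horizontal motion is uniform at 11.6 m/s, so x = 11.6 × 1.623 = 18.8 m.

18.8 m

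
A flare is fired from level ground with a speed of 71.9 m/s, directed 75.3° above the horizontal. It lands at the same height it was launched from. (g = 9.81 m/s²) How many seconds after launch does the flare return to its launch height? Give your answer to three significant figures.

Vertical component: v_y = 71.9 sin 75.3° = 69.55 m/s.
For a projectile landing at launch height, time of flight is t = 2 v_y / g = 2 × 69.55 / 9.81 = 14.2 s.

14.2 s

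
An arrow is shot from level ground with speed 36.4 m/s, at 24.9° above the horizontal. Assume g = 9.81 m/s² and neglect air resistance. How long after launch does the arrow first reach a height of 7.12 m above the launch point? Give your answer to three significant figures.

0.568 s

v_y0 = 36.4 sin 24.9° = 15.33 m/s.
Set y = v_y0 t − ½ g t² = 7.12: 4.905 t² − 15.33 t + 7.12 = 0.
t = [15.33 ± √(235.0 − 139.7)] / 9.81 = (15.33 ± 9.762) / 9.81, giving t = 0.568 s or t = 2.56 s.
The arrow is on the way up at the first time, so t = 0.568 s.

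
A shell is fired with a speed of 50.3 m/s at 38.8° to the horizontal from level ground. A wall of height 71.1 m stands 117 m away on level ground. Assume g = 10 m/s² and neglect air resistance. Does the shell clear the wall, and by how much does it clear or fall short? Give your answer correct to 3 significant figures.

v_x = 50.3 cos 38.8° = 39.20 m/s; v_y0 = 50.3 sin 38.8° = 31.52 m/s.
Time to reach the wall: t = 117 / 39.20 = 2.985 s.
Height at that point: y = 31.52×2.985 − 5.000×2.985² = 49.54 m.
That is 71.1 − 49.54 = 21.6 m below the top of the wall, so the shell does not clear it.

No — it falls 21.6 m short of clearing the wall.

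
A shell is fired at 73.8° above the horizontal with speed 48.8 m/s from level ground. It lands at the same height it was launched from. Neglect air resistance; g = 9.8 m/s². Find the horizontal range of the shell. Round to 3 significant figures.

Components: v_x = 48.8 cos 73.8° = 13.61 m/s, v_y = 48.8 sin 73.8° = 46.86 m/s.
Time of flight (same landing height): t = 2 v_y / g = 2 × 46.86 / 9.8 = 9.563 s.
Range: R = v_x · t = 13.61 × 9.563 = 130 m.

130 m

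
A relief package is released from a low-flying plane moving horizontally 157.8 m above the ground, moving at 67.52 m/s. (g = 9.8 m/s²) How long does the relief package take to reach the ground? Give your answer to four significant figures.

The horizontal speed doesn't affect the fall. With v_y0 = 0, h = ½ g t².
t = √(2 × 157.8 / 9.8) = √32.204 = 5.675 s.

5.675 s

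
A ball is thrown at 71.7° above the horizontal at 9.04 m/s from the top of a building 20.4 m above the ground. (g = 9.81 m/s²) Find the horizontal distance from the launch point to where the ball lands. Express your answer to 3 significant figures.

8.78 m

Components: v_x = 9.04 cos 71.7° = 2.838 m/s, v_y = 9.04 sin 71.7° = 8.583 m/s.
Vertical: 0 = 20.4 + 8.583 t − ½(9.81) t² ⇒ 4.905 t² − 8.583 t − 20.4 = 0.
t = [8.583 + √(73.67 + 400.2)] / 9.810 = 3.094 s.
Horizontal: R = v_x · t = 2.838 × 3.094 = 8.78 m.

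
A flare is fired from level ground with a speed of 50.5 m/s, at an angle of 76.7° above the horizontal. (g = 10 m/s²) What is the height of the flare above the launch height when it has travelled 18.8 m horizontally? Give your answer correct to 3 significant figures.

v_x = 50.5 cos 76.7° = 11.62 m/s, v_y0 = 50.5 sin 76.7° = 49.15 m/s.
Time to reach x = 18.8 m: t = x / v_x = 18.8 / 11.62 = 1.618 s.
y = v_y0 t − ½ g t² = 49.15×1.618 − 5.000×1.618² = 66.4 m.

66.4 m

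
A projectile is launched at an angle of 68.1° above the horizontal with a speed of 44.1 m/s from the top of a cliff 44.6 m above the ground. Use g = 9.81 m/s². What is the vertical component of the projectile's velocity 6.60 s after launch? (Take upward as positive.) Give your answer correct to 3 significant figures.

-23.8 m/s

Initial vertical component: v_y0 = 44.1 sin 68.1° = 40.92 m/s.
v_y(t) = v_y0 − g t = 40.92 − 9.81 × 6.60 = -23.8 m/s.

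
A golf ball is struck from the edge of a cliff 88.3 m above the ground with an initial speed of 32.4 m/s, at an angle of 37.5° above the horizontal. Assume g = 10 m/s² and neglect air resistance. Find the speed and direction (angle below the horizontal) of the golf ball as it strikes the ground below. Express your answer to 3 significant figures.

53.1 m/s at 61.0° below the horizontal

v_x = 32.4 cos 37.5° = 25.70 m/s (constant).
|v_y| at impact = √((19.72)² + 2×10×88.3) = 46.42 m/s.
Speed = √(25.70² + 46.42²) = 53.1 m/s; angle = arctan(46.42/25.70) = 61.0° below horizontal.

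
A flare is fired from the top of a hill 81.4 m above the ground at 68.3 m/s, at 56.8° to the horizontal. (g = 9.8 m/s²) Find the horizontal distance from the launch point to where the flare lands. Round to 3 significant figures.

484 m

Components: v_x = 68.3 cos 56.8° = 37.40 m/s, v_y = 68.3 sin 56.8° = 57.15 m/s.
Vertical: 0 = 81.4 + 57.15 t − ½(9.8) t² ⇒ 4.900 t² − 57.15 t − 81.4 = 0.
t = [57.15 + √(3266 + 1595)] / 9.800 = 12.95 s.
Horizontal: R = v_x · t = 37.40 × 12.95 = 484 m.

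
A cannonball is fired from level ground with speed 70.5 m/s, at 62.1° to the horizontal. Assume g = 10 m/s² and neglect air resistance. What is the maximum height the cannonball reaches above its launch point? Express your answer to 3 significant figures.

Vertical component of launch velocity: v_y = 70.5 sin 62.1° = 62.31 m/s.
At the highest point the vertical velocity is zero, so v_y² = 2 g h_max.
h_max = (62.31)² / (2 × 10) = 3883 / 20.00 = 194 m.

194 m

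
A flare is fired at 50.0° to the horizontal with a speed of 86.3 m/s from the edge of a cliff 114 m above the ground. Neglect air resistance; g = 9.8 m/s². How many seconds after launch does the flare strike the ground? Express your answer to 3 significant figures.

15.0 s

Vertical component: v_y = 86.3 sin 50.0° = 66.11 m/s.
Taking up as positive with launch at y = 114 m, landing at y = 0: 0 = 114 + 66.11 t − ½(9.8) t².
Solving 4.900 t² − 66.11 t − 114 = 0 gives t = [66.11 + √(66.11² + 4·4.900·114)] / 9.800 = 15.0 s.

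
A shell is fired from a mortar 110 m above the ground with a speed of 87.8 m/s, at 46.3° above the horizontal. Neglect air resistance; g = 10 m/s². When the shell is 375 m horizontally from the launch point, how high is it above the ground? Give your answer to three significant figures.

311 m

v_x = 87.8 cos 46.3° = 60.66 m/s, v_y0 = 87.8 sin 46.3° = 63.48 m/s.
Time to reach x = 375 m: t = x / v_x = 375 / 60.66 = 6.182 s.
y = 110 + v_y0 t − ½ g t² = 110 + 63.48×6.182 − 5.000×6.182² = 311 m.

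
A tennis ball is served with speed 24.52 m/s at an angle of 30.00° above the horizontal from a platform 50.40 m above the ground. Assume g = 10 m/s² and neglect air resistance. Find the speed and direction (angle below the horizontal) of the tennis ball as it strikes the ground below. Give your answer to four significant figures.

40.12 m/s at 58.04° below the horizontal

v_x = 24.52 cos 30.00° = 21.235 m/s (constant).
|v_y| at impact = √((12.260)² + 2×10×50.40) = 34.034 m/s.
Speed = √(21.235² + 34.034²) = 40.12 m/s; angle = arctan(34.034/21.235) = 58.04° below horizontal.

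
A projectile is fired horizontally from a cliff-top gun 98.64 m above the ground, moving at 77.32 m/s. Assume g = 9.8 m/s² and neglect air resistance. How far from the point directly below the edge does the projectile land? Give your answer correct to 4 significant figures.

346.9 m

Initial vertical velocity is zero, so the fall time comes from h = ½ g t²: t = √(2 × 98.64 / 9.8) = 4.4867 s.
Horizontal motion is uniform at 77.32 m/s, so x = 77.32 × 4.4867 = 346.9 m.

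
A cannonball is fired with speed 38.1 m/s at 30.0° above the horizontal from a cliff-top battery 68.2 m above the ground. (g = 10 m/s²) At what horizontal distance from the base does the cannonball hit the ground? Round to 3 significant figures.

Components: v_x = 38.1 cos 30.0° = 33.00 m/s, v_y = 38.1 sin 30.0° = 19.05 m/s.
Vertical: 0 = 68.2 + 19.05 t − ½(10) t² ⇒ 5.000 t² − 19.05 t − 68.2 = 0.
t = [19.05 + √(362.9 + 1364)] / 10.00 = 6.061 s.
Horizontal: R = v_x · t = 33.00 × 6.061 = 200 m.

200 m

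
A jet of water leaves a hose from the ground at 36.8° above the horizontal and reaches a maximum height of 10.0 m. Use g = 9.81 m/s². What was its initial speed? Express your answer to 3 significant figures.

23.4 m/s

At maximum height v_y = 0, so (v₀ sin θ)² = 2 g H.
v₀ sin 36.8° = √(2 × 9.81 × 10.0) = 14.01 m/s.
v₀ = 14.01 / sin 36.8° = 14.01 / 0.5990 = 23.4 m/s.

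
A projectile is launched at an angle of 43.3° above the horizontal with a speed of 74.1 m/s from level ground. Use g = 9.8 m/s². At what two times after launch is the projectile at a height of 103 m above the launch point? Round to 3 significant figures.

2.76 s and 7.61 s

v_y0 = 74.1 sin 43.3° = 50.82 m/s.
Set y = v_y0 t − ½ g t² = 103: 4.900 t² − 50.82 t + 103 = 0.
t = [50.82 ± √(2583 − 2019)] / 9.8 = (50.82 ± 23.75) / 9.8, giving t = 2.76 s or t = 7.61 s.
So the projectile is at 103 m at t = 2.76 s (rising) and t = 7.61 s (falling).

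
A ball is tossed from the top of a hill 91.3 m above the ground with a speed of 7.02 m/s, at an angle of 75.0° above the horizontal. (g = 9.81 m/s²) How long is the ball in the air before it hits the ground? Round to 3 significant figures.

Vertical component: v_y = 7.02 sin 75.0° = 6.781 m/s.
Taking up as positive with launch at y = 91.3 m, landing at y = 0: 0 = 91.3 + 6.781 t − ½(9.81) t².
Solving 4.905 t² − 6.781 t − 91.3 = 0 gives t = [6.781 + √(6.781² + 4·4.905·91.3)] / 9.810 = 5.06 s.

5.06 s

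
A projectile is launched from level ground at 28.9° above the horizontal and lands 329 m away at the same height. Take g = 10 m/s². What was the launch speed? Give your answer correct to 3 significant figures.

On level ground, R = v₀² sin(2θ) / g, so v₀ = √(R g / sin 2θ).
sin(2 × 28.9°) = 0.8462.
v₀ = √(329 × 10 / 0.8462) = √3888 = 62.4 m/s.

62.4 m/s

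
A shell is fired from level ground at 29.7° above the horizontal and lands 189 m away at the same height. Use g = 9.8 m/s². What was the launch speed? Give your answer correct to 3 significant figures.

On level ground, R = v₀² sin(2θ) / g, so v₀ = √(R g / sin 2θ).
sin(2 × 29.7°) = 0.8607.
v₀ = √(189 × 9.8 / 0.8607) = √2152 = 46.4 m/s.

46.4 m/s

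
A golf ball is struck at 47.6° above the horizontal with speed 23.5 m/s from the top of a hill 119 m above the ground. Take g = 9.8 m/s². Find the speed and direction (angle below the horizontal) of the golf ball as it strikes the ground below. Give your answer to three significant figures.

53.7 m/s at 72.8° below the horizontal

v_x = 23.5 cos 47.6° = 15.85 m/s (constant).
|v_y| at impact = √((17.35)² + 2×9.8×119) = 51.32 m/s.
Speed = √(15.85² + 51.32²) = 53.7 m/s; angle = arctan(51.32/15.85) = 72.8° below horizontal.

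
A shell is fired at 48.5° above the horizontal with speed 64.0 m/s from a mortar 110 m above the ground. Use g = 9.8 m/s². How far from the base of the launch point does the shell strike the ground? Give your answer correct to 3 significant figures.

Components: v_x = 64.0 cos 48.5° = 42.41 m/s, v_y = 64.0 sin 48.5° = 47.93 m/s.
Vertical: 0 = 110 + 47.93 t − ½(9.8) t² ⇒ 4.900 t² − 47.93 t − 110 = 0.
t = [47.93 + √(2297 + 2156)] / 9.800 = 11.70 s.
Horizontal: R = v_x · t = 42.41 × 11.70 = 496 m.

496 m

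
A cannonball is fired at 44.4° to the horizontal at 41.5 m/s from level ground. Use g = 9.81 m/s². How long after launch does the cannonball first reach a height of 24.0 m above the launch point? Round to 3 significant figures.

v_y0 = 41.5 sin 44.4° = 29.04 m/s.
Set y = v_y0 t − ½ g t² = 24.0: 4.905 t² − 29.04 t + 24.0 = 0.
t = [29.04 ± √(843.3 − 470.9)] / 9.81 = (29.04 ± 19.30) / 9.81, giving t = 0.993 s or t = 4.93 s.
The cannonball is on the way up at the first time, so t = 0.993 s.

0.993 s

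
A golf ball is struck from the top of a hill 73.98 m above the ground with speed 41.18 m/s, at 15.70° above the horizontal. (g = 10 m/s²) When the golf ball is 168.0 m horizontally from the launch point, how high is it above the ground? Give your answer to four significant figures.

v_x = 41.18 cos 15.70° = 39.644 m/s, v_y0 = 41.18 sin 15.70° = 11.143 m/s.
Time to reach x = 168.0 m: t = x / v_x = 168.0 / 39.644 = 4.2377 s.
y = 73.98 + v_y0 t − ½ g t² = 73.98 + 11.143×4.2377 − 5.000×4.2377² = 31.41 m.

31.41 m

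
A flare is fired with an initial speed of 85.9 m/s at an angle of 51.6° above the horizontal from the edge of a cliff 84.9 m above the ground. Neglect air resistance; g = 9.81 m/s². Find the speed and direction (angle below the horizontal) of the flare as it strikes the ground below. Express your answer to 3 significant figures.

95.1 m/s at 55.9° below the horizontal

v_x = 85.9 cos 51.6° = 53.36 m/s (constant).
|v_y| at impact = √((67.32)² + 2×9.81×84.9) = 78.73 m/s.
Speed = √(53.36² + 78.73²) = 95.1 m/s; angle = arctan(78.73/53.36) = 55.9° below horizontal.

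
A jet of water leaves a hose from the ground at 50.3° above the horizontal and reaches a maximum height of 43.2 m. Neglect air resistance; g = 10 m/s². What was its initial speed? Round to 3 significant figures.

38.2 m/s

At maximum height v_y = 0, so (v₀ sin θ)² = 2 g H.
v₀ sin 50.3° = √(2 × 10 × 43.2) = 29.39 m/s.
v₀ = 29.39 / sin 50.3° = 29.39 / 0.7694 = 38.2 m/s.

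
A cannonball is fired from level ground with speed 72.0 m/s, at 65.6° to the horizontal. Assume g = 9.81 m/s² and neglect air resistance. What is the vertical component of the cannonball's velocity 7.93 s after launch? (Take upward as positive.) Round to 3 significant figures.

-12.2 m/s

Initial vertical component: v_y0 = 72.0 sin 65.6° = 65.57 m/s.
v_y(t) = v_y0 − g t = 65.57 − 9.81 × 7.93 = -12.2 m/s.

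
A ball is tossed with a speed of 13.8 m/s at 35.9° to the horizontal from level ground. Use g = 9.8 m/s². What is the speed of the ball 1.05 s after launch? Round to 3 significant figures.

v_x = 13.8 cos 35.9° = 11.18 m/s (constant).
v_y(t) = 13.8 sin 35.9° − g t = 8.092 − 9.8 × 1.05 = -2.198 m/s.
Speed = √(v_x² + v_y²) = √(125.0 + 4.831) = 11.4 m/s.

11.4 m/s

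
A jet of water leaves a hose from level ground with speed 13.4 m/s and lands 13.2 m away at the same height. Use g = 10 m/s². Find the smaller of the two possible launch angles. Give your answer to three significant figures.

23.7°

Level-ground range: R = v₀² sin(2θ)/g ⇒ sin 2θ = R g / v₀² = 13.2×10/13.4² = 0.7351.
2θ = arcsin(0.7351) = 47.32° or 180° − 47.32° = 132.68°.
So θ = 23.7° or θ = 66.3°.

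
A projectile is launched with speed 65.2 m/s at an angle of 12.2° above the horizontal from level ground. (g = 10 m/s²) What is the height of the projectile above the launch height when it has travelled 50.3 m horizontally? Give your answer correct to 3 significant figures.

v_x = 65.2 cos 12.2° = 63.73 m/s, v_y0 = 65.2 sin 12.2° = 13.78 m/s.
Time to reach x = 50.3 m: t = x / v_x = 50.3 / 63.73 = 0.7893 s.
y = v_y0 t − ½ g t² = 13.78×0.7893 − 5.000×0.7893² = 7.76 m.

7.76 m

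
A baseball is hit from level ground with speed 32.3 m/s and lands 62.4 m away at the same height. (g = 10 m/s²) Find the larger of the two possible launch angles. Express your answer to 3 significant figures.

71.6°

Level-ground range: R = v₀² sin(2θ)/g ⇒ sin 2θ = R g / v₀² = 62.4×10/32.3² = 0.5981.
2θ = arcsin(0.5981) = 36.73° or 180° − 36.73° = 143.27°.
So θ = 18.4° or θ = 71.6°.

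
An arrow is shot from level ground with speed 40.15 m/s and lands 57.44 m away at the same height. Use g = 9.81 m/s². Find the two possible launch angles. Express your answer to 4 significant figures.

Level-ground range: R = v₀² sin(2θ)/g ⇒ sin 2θ = R g / v₀² = 57.44×9.81/40.15² = 0.3496.
2θ = arcsin(0.3496) = 20.463° or 180° − 20.463° = 159.537°.
So θ = 10.23° or θ = 79.77°.

10.23° and 79.77°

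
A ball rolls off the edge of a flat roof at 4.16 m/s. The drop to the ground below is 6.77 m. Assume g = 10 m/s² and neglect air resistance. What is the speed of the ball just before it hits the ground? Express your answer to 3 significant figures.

12.4 m/s

Fall time: t = √(2 × 6.77 / 10) = 1.164 s.
At impact: v_x = 4.16 m/s (unchanged), v_y = g t = 10 × 1.164 = 11.64 m/s.
Speed = √(v_x² + v_y²) = √(17.31 + 135.5) = 12.4 m/s.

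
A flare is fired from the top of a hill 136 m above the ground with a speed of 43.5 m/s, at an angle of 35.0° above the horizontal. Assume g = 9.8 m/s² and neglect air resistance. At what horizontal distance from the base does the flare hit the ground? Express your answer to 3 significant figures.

Components: v_x = 43.5 cos 35.0° = 35.63 m/s, v_y = 43.5 sin 35.0° = 24.95 m/s.
Vertical: 0 = 136 + 24.95 t − ½(9.8) t² ⇒ 4.900 t² − 24.95 t − 136 = 0.
t = [24.95 + √(622.5 + 2666)] / 9.800 = 8.397 s.
Horizontal: R = v_x · t = 35.63 × 8.397 = 299 m.

299 m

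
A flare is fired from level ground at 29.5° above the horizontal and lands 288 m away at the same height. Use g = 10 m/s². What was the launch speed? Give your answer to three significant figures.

58.0 m/s

On level ground, R = v₀² sin(2θ) / g, so v₀ = √(R g / sin 2θ).
sin(2 × 29.5°) = 0.8572.
v₀ = √(288 × 10 / 0.8572) = √3360 = 58.0 m/s.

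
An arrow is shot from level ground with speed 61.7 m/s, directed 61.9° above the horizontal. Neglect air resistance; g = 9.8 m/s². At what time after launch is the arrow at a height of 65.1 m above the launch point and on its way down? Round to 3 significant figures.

v_y0 = 61.7 sin 61.9° = 54.43 m/s.
Set y = v_y0 t − ½ g t² = 65.1: 4.900 t² − 54.43 t + 65.1 = 0.
t = [54.43 ± √(2963 − 1276)] / 9.8 = (54.43 ± 41.07) / 9.8, giving t = 1.36 s or t = 9.74 s.
On the way down corresponds to the larger root: t = 9.74 s.

9.74 s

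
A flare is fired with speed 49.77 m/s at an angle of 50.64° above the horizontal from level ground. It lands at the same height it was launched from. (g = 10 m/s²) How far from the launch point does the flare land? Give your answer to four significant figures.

242.9 m

For level ground, R = v₀² sin(2θ) / g.
sin(2 × 50.64°) = sin 101.28° = 0.9807.
R = (49.77)² × 0.9807 / 10 = 242.9 m.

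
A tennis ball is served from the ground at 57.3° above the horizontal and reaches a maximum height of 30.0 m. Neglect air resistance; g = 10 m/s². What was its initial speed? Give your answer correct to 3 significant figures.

29.1 m/s

At maximum height v_y = 0, so (v₀ sin θ)² = 2 g H.
v₀ sin 57.3° = √(2 × 10 × 30.0) = 24.49 m/s.
v₀ = 24.49 / sin 57.3° = 24.49 / 0.8415 = 29.1 m/s.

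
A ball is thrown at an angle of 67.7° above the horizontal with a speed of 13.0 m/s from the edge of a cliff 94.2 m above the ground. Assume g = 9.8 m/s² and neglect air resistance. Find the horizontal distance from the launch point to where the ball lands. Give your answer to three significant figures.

28.5 m

Components: v_x = 13.0 cos 67.7° = 4.933 m/s, v_y = 13.0 sin 67.7° = 12.03 m/s.
Vertical: 0 = 94.2 + 12.03 t − ½(9.8) t² ⇒ 4.900 t² − 12.03 t − 94.2 = 0.
t = [12.03 + √(144.7 + 1846)] / 9.800 = 5.780 s.
Horizontal: R = v_x · t = 4.933 × 5.780 = 28.5 m.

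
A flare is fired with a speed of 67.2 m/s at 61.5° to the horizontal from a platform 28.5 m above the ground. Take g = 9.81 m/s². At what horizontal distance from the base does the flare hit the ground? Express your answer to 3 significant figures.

Components: v_x = 67.2 cos 61.5° = 32.07 m/s, v_y = 67.2 sin 61.5° = 59.06 m/s.
Vertical: 0 = 28.5 + 59.06 t − ½(9.81) t² ⇒ 4.905 t² − 59.06 t − 28.5 = 0.
t = [59.06 + √(3488 + 559.2)] / 9.810 = 12.51 s.
Horizontal: R = v_x · t = 32.07 × 12.51 = 401 m.

401 m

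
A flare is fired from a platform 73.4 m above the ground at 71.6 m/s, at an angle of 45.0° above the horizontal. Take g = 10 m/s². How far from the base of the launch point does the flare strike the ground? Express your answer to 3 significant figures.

Components: v_x = 71.6 cos 45.0° = 50.63 m/s, v_y = 71.6 sin 45.0° = 50.63 m/s.
Vertical: 0 = 73.4 + 50.63 t − ½(10) t² ⇒ 5.000 t² − 50.63 t − 73.4 = 0.
t = [50.63 + √(2563 + 1468)] / 10.00 = 11.41 s.
Horizontal: R = v_x · t = 50.63 × 11.41 = 578 m.

578 m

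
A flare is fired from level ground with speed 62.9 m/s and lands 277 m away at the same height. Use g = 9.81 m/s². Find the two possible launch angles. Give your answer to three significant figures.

Level-ground range: R = v₀² sin(2θ)/g ⇒ sin 2θ = R g / v₀² = 277×9.81/62.9² = 0.6868.
2θ = arcsin(0.6868) = 43.38° or 180° − 43.38° = 136.62°.
So θ = 21.7° or θ = 68.3°.

21.7° and 68.3°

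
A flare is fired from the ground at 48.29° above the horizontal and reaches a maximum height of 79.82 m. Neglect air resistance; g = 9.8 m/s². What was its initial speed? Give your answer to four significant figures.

At maximum height v_y = 0, so (v₀ sin θ)² = 2 g H.
v₀ sin 48.29° = √(2 × 9.8 × 79.82) = 39.553 m/s.
v₀ = 39.553 / sin 48.29° = 39.553 / 0.7465 = 52.98 m/s.

52.98 m/s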